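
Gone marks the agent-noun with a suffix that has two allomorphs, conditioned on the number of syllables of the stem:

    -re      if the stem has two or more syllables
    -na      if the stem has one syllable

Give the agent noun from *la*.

With one syllable, *la* takes -na → *lana*.

lana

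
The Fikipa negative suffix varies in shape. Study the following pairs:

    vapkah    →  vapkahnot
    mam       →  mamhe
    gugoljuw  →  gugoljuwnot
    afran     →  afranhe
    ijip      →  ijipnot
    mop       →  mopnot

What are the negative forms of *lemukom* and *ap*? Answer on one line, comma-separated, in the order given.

Looking at the final consonant of each stem: -he when the stem ends in a nasal (*mam*, *afran*); -not when the stem ends in a non-nasal consonant (*vapkah*, *gugoljuw*, *ijip*, *mop*).
*lemukom* — final consonant /m/ (a nasal) → -he → *lemukomhe*.
*ap*: final consonant = /p/, non-nasal → -not → *apnot*.

lemukomhe, apnot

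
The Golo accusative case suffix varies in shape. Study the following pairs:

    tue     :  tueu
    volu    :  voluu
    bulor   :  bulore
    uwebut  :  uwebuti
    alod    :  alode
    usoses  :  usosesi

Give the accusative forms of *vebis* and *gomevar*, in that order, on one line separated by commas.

vebisi, gomevare

Looking at the final sound of each stem: -i when the stem ends in a voiceless consonant (*uwebut*, *usoses*); -e when the stem ends in a voiced consonant (*bulor*, *alod*); -u when the stem ends in a vowel (*tue*, *volu*).
The final sound of *vebis* is /s/, which is a voiceless consonant, so the suffix is -i, giving *vebisi*.
Since the final sound of *gomevar* is /r/ (a voiced consonant), it takes -e, giving *gomevare*.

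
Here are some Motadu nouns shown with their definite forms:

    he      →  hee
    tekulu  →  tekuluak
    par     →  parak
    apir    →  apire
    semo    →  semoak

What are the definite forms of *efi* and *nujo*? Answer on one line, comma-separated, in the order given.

Looking at the last vowel of each stem: -e when the last vowel of the stem is a front vowel (*he*, *apir*); -ak when the last vowel of the stem is a back vowel (*tekulu*, *par*, *semo*).
The last vowel of *efi* is /i/, which is a front vowel, so the suffix is -e, giving *efie*.
*nujo*: last vowel = /o/, a back vowel → -ak → *nujoak*.

efie, nujoak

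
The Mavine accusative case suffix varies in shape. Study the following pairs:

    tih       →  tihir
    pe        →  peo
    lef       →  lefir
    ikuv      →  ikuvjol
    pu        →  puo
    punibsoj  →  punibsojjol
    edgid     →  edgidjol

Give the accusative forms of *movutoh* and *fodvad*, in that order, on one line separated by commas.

Looking at the final sound of each stem: -ir when the stem ends in a voiceless consonant (*tih*, *lef*); -jol when the stem ends in a voiced consonant (*ikuv*, *punibsoj*, *edgid*); -o when the stem ends in a vowel (*pe*, *pu*).
Since the final sound of *movutoh* is /h/ (a voiceless consonant), it takes -ir, giving *movutohir*.
*fodvad*: final sound = /d/, a voiced consonant → -jol → *fodvadjol*.

movutohir, fodvadjol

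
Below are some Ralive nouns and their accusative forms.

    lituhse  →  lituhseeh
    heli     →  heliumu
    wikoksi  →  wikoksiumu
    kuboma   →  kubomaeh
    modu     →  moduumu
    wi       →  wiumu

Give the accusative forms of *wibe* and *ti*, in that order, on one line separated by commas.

The alternation tracks the last vowel of the stem — -umu when the last vowel of the stem is a high vowel (*heli*, *wikoksi*, *modu*, *wi*); -eh when the last vowel of the stem is a non-high vowel (*lituhse*, *kuboma*).
The last vowel of *wibe* is /e/, which is a non-high vowel, so the suffix is -eh, giving *wibeeh*.
*ti* — last vowel /i/ (a high vowel) → -umu → *tiumu*.

wibeeh, tiumu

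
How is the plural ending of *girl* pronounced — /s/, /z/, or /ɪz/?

The stem *girl* ends in a voiced non-sibilant sound.
The plural suffix surfaces as /ɪz/ after sibilants, /s/ after other voiceless consonants, and /z/ after other voiced sounds.
So the plural -s on *girl* is pronounced /z/.

/z/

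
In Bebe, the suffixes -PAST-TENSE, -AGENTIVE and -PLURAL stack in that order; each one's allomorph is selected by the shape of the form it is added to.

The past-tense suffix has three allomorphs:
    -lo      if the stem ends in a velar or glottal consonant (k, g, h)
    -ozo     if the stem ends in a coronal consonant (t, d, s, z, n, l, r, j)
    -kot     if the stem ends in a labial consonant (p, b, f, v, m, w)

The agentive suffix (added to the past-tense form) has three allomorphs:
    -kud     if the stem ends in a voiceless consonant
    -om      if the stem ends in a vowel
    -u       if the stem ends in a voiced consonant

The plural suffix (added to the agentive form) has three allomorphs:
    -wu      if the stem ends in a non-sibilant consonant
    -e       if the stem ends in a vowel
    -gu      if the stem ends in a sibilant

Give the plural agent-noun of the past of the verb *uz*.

uzozoomwu

Since the final consonant of *uz* is /z/ (coronal), it takes -ozo, giving *uzozo*.
The past-tense form *uzozo*: final sound = /o/, a vowel → -om → *uzozoom*.
Since the final sound of the agentive form *uzozoom* is /m/ (a non-sibilant consonant), it takes -wu, giving *uzozoomwu*.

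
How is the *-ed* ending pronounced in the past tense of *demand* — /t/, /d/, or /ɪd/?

/ɪd/

The stem *demand* ends in /t/ or /d/.
The -ed suffix is realized as /ɪd/ after /t, d/; as /t/ after other voiceless consonants; and as /d/ after other voiced sounds.
So -ed on *demand* is pronounced /ɪd/.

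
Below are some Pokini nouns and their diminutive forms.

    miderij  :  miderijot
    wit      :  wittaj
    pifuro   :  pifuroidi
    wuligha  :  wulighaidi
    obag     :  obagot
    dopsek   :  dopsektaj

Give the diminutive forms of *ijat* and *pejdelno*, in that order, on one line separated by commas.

ijattaj, pejdelnoidi

The alternation tracks the final sound of the stem — -taj when the stem ends in a voiceless consonant (*wit*, *dopsek*); -ot when the stem ends in a voiced consonant (*miderij*, *obag*); -idi when the stem ends in a vowel (*pifuro*, *wuligha*).
The final sound of *ijat* is /t/, which is a voiceless consonant, so the suffix is -taj, giving *ijattaj*.
The final sound of *pejdelno* is /o/, which is a vowel, so the suffix is -idi, giving *pejdelnoidi*.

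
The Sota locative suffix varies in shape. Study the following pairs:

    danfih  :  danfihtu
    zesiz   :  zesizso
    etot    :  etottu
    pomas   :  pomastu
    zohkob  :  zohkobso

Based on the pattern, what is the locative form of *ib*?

ibso

The pattern is voicing of the final consonant: -tu when the stem ends in a voiceless consonant (*danfih*, *etot*, *pomas*); -so when the stem ends in a voiced consonant (*zesiz*, *zohkob*).
Since the final consonant of *ib* is /b/ (voiced), it takes -so, giving *ibso*.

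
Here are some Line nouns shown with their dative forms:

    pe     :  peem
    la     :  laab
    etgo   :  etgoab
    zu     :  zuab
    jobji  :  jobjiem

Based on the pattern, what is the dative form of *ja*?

The suffix is conditioned by the last vowel: -em when the last vowel of the stem is a front vowel (*pe*, *jobji*); -ab when the last vowel of the stem is a back vowel (*la*, *etgo*, *zu*).
The last vowel of *ja* is /a/, which is a back vowel, so the suffix is -ab, giving *jaab*.

jaab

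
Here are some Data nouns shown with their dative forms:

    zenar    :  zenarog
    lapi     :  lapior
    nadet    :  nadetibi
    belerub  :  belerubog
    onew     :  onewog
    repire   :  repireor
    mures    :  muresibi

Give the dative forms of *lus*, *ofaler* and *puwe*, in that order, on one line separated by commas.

lusibi, ofalerog, puweor

The alternation tracks the final sound of the stem — -ibi when the stem ends in a voiceless consonant (*nadet*, *mures*); -og when the stem ends in a voiced consonant (*zenar*, *belerub*, *onew*); -or when the stem ends in a vowel (*lapi*, *repire*).
*lus* — final sound /s/ (a voiceless consonant) → -ibi → *lusibi*.
*ofaler* — final sound /r/ (a voiced consonant) → -og → *ofalerog*.
Since the final sound of *puwe* is /e/ (a vowel), it takes -or, giving *puweor*.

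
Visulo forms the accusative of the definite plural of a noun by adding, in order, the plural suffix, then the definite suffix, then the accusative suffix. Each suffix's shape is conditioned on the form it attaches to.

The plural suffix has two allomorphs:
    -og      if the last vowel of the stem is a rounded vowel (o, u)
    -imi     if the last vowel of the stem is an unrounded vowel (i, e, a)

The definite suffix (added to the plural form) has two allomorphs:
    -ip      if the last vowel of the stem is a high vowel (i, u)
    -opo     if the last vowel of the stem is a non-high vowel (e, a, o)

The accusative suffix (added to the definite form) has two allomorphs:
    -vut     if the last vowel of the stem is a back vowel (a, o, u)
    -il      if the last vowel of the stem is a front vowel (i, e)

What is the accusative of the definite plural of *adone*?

*adone* — last vowel /e/ (an unrounded vowel) → -imi → *adoneimi*.
The plural form *adoneimi*: last vowel = /i/, a high vowel → -ip → *adoneimiip*.
The last vowel of the definite form *adoneimiip* is /i/, which is a front vowel, so the accusative suffix is -il, giving *adoneimiipil*.

adoneimiipil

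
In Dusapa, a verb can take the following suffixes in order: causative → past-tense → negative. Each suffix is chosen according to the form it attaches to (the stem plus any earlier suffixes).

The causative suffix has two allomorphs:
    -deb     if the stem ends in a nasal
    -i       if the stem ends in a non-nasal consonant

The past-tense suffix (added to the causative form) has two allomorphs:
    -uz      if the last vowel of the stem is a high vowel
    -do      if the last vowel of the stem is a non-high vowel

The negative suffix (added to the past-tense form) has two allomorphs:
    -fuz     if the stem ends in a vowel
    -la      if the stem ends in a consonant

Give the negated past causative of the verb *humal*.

humaliuzla

Since the final consonant of *humal* is /l/ (non-nasal), it takes -i, giving *humali*.
Since the last vowel of the causative form *humali* is /i/ (a high vowel), it takes -uz, giving *humaliuz*.
The past-tense form *humaliuz* — final sound /z/ (a consonant) → -la → *humaliuzla*.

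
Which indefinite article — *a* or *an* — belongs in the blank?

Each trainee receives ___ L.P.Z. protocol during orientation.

The indefinite article is chosen by the initial *sound* of the following word, not its spelling.
The initialism *L.P.Z.* is read letter by letter; the first letter, L, is pronounced /ɛl/, which begins with a vowel sound.
So the article is *an*: Each trainee receives an L.P.Z. protocol during orientation.

an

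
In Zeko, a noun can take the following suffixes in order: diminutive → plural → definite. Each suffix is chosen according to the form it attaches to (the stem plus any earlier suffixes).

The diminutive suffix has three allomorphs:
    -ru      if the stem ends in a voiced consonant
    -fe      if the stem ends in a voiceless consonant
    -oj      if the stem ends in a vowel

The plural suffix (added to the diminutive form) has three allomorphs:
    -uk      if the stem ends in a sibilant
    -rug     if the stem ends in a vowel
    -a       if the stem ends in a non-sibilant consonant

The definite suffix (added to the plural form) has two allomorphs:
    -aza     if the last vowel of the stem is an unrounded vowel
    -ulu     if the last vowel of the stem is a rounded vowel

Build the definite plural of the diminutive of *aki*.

akiojaaza

Since the final sound of *aki* is /i/ (a vowel), it takes -oj, giving *akioj*.
The final sound of the diminutive form *akioj* is /j/, which is a non-sibilant consonant, so the plural suffix is -a, giving *akioja*.
The last vowel of the plural form *akioja* is /a/, which is an unrounded vowel, so the definite suffix is -aza, giving *akiojaaza*.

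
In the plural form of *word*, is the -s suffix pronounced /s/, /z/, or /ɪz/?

The stem *word* ends in a voiced non-sibilant sound.
The plural suffix surfaces as /ɪz/ after sibilants, /s/ after other voiceless consonants, and /z/ after other voiced sounds.
So the plural -s on *word* is pronounced /z/.

/z/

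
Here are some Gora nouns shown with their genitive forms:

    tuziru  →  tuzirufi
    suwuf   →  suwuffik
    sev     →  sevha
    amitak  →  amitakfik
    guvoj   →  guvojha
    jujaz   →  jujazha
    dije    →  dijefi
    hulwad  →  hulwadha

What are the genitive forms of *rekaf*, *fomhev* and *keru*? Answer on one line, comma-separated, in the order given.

The pattern is voicing of the final sound: -fik when the stem ends in a voiceless consonant (*suwuf*, *amitak*); -ha when the stem ends in a voiced consonant (*sev*, *guvoj*, *jujaz*, *hulwad*); -fi when the stem ends in a vowel (*tuziru*, *dije*).
*rekaf*: final sound = /f/, a voiceless consonant → -fik → *rekaffik*.
The final sound of *fomhev* is /v/, which is a voiced consonant, so the suffix is -ha, giving *fomhevha*.
Since the final sound of *keru* is /u/ (a vowel), it takes -fi, giving *kerufi*.

rekaffik, fomhevha, kerufi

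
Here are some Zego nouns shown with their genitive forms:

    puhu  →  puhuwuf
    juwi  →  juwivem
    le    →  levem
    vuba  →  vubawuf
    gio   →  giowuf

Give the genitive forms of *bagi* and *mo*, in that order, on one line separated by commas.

The alternation tracks the last vowel of the stem — -vem when the last vowel of the stem is a front vowel (*juwi*, *le*); -wuf when the last vowel of the stem is a back vowel (*puhu*, *vuba*, *gio*).
*bagi* — last vowel /i/ (a front vowel) → -vem → *bagivem*.
*mo* — last vowel /o/ (a back vowel) → -wuf → *mowuf*.

bagivem, mowuf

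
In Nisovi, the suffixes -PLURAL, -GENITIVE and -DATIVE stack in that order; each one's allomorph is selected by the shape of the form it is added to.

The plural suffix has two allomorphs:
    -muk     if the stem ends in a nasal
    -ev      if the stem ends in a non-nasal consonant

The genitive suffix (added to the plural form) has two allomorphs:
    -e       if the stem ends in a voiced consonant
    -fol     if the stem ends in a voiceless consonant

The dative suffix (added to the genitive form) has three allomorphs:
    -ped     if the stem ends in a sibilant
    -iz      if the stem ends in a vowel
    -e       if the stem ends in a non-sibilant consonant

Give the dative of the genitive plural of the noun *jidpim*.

jidpimmukfole

The final consonant of *jidpim* is /m/, which is a nasal, so the plural suffix is -muk, giving *jidpimmuk*.
The plural form *jidpimmuk*: final consonant = /k/, voiceless → -fol → *jidpimmukfol*.
Since the final sound of the genitive form *jidpimmukfol* is /l/ (a non-sibilant consonant), it takes -e, giving *jidpimmukfole*.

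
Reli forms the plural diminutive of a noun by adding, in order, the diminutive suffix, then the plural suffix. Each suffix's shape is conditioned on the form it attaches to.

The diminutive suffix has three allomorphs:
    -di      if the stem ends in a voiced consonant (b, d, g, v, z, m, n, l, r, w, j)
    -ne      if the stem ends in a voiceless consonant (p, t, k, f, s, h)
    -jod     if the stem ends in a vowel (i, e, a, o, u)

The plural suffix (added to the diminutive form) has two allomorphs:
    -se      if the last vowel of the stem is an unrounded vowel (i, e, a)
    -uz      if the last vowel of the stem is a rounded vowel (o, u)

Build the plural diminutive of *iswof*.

Since the final sound of *iswof* is /f/ (a voiceless consonant), it takes -ne, giving *iswofne*.
The diminutive form *iswofne* — last vowel /e/ (an unrounded vowel) → -se → *iswofnese*.

iswofnese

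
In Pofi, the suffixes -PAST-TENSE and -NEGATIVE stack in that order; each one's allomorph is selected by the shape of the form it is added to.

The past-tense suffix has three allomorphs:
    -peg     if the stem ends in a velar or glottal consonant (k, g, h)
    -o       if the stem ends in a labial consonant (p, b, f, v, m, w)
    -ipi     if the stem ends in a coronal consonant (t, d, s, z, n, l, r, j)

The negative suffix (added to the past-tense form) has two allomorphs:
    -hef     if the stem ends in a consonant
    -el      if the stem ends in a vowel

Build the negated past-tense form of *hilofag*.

hilofagpeghef

Since the final consonant of *hilofag* is /g/ (velar/glottal), it takes -peg, giving *hilofagpeg*.
The past-tense form *hilofagpeg*: final sound = /g/, a consonant → -hef → *hilofagpeghef*.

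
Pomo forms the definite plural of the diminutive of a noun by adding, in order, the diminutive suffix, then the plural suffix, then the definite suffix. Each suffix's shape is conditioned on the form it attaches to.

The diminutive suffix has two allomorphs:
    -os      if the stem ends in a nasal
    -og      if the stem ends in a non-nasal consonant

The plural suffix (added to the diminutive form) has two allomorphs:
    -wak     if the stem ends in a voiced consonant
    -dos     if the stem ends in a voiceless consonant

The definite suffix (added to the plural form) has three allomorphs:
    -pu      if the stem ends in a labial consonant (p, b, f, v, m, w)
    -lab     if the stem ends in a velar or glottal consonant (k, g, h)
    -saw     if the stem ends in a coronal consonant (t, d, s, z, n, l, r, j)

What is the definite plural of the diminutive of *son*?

sonosdossaw

Since the final consonant of *son* is /n/ (a nasal), it takes -os, giving *sonos*.
The diminutive form *sonos* — final consonant /s/ (voiceless) → -dos → *sonosdos*.
The plural form *sonosdos*: final consonant = /s/, coronal → -saw → *sonosdossaw*.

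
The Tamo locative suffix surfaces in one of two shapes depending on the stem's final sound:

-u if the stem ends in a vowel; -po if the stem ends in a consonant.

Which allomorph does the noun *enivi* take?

The final sound of *enivi* is /i/, which is a vowel, so the suffix is -u.

-u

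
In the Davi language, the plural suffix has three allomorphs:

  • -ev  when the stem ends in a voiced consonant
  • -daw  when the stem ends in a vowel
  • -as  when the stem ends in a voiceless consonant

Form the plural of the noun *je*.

jedaw

Since the final sound of *je* is /e/ (a vowel), it takes -daw, giving *jedaw*.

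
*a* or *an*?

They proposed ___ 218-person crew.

a

The indefinite article is chosen by the initial *sound* of the following word, not its spelling.
The number *218* is spoken "two hundred …", beginning with /tuː/ — a consonant sound.
So the article is *a*: They proposed a 218-person crew.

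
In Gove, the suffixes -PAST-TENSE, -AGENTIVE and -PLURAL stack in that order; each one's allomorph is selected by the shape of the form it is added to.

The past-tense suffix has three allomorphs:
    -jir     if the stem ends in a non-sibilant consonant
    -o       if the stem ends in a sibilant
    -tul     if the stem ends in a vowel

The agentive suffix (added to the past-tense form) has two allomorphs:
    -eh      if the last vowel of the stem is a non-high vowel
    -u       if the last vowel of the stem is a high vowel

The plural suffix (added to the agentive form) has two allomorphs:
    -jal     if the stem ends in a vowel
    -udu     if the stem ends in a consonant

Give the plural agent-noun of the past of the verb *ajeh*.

ajehjirujal

The final sound of *ajeh* is /h/, which is a non-sibilant consonant, so the past-tense suffix is -jir, giving *ajehjir*.
The last vowel of the past-tense form *ajehjir* is /i/, which is a high vowel, so the agentive suffix is -u, giving *ajehjiru*.
The agentive form *ajehjiru*: final sound = /u/, a vowel → -jal → *ajehjirujal*.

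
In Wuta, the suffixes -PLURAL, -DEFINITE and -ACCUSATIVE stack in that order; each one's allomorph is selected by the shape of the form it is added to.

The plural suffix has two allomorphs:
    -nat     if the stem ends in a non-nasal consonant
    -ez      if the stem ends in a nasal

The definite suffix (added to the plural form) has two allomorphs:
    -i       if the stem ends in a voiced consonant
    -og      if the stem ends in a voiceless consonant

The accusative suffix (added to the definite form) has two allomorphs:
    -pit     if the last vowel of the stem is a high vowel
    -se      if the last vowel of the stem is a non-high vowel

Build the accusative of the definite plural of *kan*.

kanezipit

The final consonant of *kan* is /n/, which is a nasal, so the plural suffix is -ez, giving *kanez*.
The plural form *kanez*: final consonant = /z/, voiced → -i → *kanezi*.
The last vowel of the definite form *kanezi* is /i/, which is a high vowel, so the accusative suffix is -pit, giving *kanezipit*.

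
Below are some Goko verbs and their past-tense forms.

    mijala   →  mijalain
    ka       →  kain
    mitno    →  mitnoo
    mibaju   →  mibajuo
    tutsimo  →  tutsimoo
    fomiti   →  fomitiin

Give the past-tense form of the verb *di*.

diin

The suffix is conditioned by the last vowel: -o when the last vowel of the stem is a rounded vowel (*mitno*, *mibaju*, *tutsimo*); -in when the last vowel of the stem is an unrounded vowel (*mijala*, *ka*, *fomiti*).
*di* — last vowel /i/ (an unrounded vowel) → -in → *diin*.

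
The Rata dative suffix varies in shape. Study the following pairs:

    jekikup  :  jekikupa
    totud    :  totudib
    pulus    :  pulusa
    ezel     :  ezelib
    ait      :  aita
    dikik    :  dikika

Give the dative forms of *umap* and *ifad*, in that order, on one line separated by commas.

Looking at the final consonant of each stem: -a when the stem ends in a voiceless consonant (*jekikup*, *pulus*, *ait*, *dikik*); -ib when the stem ends in a voiced consonant (*totud*, *ezel*).
*umap*: final consonant = /p/, voiceless → -a → *umapa*.
*ifad*: final consonant = /d/, voiced → -ib → *ifadib*.

umapa, ifadib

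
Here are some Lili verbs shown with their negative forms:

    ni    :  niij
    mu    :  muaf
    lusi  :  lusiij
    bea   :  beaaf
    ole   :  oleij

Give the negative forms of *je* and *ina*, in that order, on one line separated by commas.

Looking at the last vowel of each stem: -ij when the last vowel of the stem is a front vowel (*ni*, *lusi*, *ole*); -af when the last vowel of the stem is a back vowel (*mu*, *bea*).
Since the last vowel of *je* is /e/ (a front vowel), it takes -ij, giving *jeij*.
*ina*: last vowel = /a/, a back vowel → -af → *inaaf*.

jeij, inaaf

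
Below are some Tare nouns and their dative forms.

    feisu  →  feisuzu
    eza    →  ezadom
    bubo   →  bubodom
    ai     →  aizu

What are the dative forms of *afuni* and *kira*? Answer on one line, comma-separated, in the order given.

The alternation tracks the last vowel of the stem — -zu when the last vowel of the stem is a high vowel (*feisu*, *ai*); -dom when the last vowel of the stem is a non-high vowel (*eza*, *bubo*).
*afuni*: last vowel = /i/, a high vowel → -zu → *afunizu*.
*kira* — last vowel /a/ (a non-high vowel) → -dom → *kiradom*.

afunizu, kiradom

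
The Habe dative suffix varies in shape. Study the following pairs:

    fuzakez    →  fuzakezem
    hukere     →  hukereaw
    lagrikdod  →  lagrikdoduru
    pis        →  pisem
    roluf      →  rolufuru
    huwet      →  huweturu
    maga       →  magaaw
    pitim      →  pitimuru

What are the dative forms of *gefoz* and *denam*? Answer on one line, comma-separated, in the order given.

The pattern is sibilance of the final sound: -em when the stem ends in a sibilant (*fuzakez*, *pis*); -uru when the stem ends in a non-sibilant consonant (*lagrikdod*, *roluf*, *huwet*, *pitim*); -aw when the stem ends in a vowel (*hukere*, *maga*).
Since the final sound of *gefoz* is /z/ (a sibilant), it takes -em, giving *gefozem*.
*denam*: final sound = /m/, a non-sibilant consonant → -uru → *denamuru*.

gefozem, denamuru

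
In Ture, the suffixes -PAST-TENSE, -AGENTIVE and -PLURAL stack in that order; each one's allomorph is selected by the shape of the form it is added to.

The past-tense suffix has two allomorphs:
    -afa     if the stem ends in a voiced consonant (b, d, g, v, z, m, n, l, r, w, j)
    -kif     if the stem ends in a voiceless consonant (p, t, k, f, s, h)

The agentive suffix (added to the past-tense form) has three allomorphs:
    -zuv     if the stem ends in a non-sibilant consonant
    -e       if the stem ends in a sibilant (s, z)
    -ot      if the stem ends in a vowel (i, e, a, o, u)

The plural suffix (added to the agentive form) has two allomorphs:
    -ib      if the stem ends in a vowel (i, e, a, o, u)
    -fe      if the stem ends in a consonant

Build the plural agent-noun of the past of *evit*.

*evit*: final consonant = /t/, voiceless → -kif → *evitkif*.
The final sound of the past-tense form *evitkif* is /f/, which is a non-sibilant consonant, so the agentive suffix is -zuv, giving *evitkifzuv*.
The agentive form *evitkifzuv*: final sound = /v/, a consonant → -fe → *evitkifzuvfe*.

evitkifzuvfe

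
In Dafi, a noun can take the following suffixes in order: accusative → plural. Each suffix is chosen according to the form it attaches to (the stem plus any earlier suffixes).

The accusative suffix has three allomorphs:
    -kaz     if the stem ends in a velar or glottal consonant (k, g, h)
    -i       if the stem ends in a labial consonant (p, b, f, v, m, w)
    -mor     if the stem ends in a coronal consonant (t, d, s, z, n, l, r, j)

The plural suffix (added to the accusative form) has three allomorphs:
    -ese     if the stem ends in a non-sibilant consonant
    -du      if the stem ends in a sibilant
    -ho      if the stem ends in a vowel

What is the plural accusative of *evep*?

evepiho

*evep*: final consonant = /p/, labial → -i → *evepi*.
Since the final sound of the accusative form *evepi* is /i/ (a vowel), it takes -ho, giving *evepiho*.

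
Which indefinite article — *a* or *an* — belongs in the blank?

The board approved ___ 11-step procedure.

an

The indefinite article is chosen by the initial *sound* of the following word, not its spelling.
The number *11* is spoken "eleven", beginning with /ɪˈlɛvən/ — a vowel sound.
So the article is *an*: The board approved an 11-step procedure.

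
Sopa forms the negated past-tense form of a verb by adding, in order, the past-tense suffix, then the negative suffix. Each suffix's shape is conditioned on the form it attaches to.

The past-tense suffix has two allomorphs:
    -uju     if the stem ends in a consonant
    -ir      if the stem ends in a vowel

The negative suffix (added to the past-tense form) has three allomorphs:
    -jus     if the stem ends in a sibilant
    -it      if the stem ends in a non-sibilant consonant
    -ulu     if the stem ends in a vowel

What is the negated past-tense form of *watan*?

watanujuulu

Since the final sound of *watan* is /n/ (a consonant), it takes -uju, giving *watanuju*.
The past-tense form *watanuju*: final sound = /u/, a vowel → -ulu → *watanujuulu*.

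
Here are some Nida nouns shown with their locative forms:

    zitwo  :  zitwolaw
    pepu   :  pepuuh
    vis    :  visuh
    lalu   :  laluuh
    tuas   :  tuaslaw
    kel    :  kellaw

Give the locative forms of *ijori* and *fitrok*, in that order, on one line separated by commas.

ijoriuh, fitroklaw

The alternation tracks the last vowel of the stem — -uh when the last vowel of the stem is a high vowel (*pepu*, *vis*, *lalu*); -law when the last vowel of the stem is a non-high vowel (*zitwo*, *tuas*, *kel*).
Since the last vowel of *ijori* is /i/ (a high vowel), it takes -uh, giving *ijoriuh*.
Since the last vowel of *fitrok* is /o/ (a non-high vowel), it takes -law, giving *fitroklaw*.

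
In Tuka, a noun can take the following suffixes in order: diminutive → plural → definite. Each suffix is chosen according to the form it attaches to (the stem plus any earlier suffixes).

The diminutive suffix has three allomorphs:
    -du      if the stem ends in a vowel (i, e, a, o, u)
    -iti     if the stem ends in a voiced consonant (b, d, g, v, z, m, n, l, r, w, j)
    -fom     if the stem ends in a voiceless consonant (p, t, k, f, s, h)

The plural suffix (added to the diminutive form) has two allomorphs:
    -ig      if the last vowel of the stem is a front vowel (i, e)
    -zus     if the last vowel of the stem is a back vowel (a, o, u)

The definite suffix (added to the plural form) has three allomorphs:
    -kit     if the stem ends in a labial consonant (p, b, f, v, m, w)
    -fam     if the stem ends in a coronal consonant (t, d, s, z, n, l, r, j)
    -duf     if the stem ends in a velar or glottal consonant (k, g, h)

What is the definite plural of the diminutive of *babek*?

*babek*: final sound = /k/, a voiceless consonant → -fom → *babekfom*.
The diminutive form *babekfom*: last vowel = /o/, a back vowel → -zus → *babekfomzus*.
The plural form *babekfomzus* — final consonant /s/ (coronal) → -fam → *babekfomzusfam*.

babekfomzusfam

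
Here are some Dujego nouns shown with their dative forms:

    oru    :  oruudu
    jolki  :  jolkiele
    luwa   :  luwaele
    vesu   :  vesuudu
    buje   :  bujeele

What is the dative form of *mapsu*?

mapsuudu

The pattern is rounding harmony: -udu when the last vowel of the stem is a rounded vowel (*oru*, *vesu*); -ele when the last vowel of the stem is an unrounded vowel (*jolki*, *luwa*, *buje*).
The last vowel of *mapsu* is /u/, which is a rounded vowel, so the suffix is -udu, giving *mapsuudu*.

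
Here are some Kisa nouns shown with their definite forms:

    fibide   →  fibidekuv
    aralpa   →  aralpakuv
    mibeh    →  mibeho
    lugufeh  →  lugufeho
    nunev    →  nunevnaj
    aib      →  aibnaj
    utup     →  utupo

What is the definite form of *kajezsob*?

Looking at the final sound of each stem: -o when the stem ends in a voiceless consonant (*mibeh*, *lugufeh*, *utup*); -naj when the stem ends in a voiced consonant (*nunev*, *aib*); -kuv when the stem ends in a vowel (*fibide*, *aralpa*).
The final sound of *kajezsob* is /b/, which is a voiced consonant, so the suffix is -naj, giving *kajezsobnaj*.

kajezsobnaj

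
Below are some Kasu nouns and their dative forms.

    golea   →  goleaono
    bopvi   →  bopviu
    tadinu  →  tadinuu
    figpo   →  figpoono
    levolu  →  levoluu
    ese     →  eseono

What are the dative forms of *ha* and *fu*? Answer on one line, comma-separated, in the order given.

haono, fuu

The pattern is height harmony: -u when the last vowel of the stem is a high vowel (*bopvi*, *tadinu*, *levolu*); -ono when the last vowel of the stem is a non-high vowel (*golea*, *figpo*, *ese*).
*ha* — last vowel /a/ (a non-high vowel) → -ono → *haono*.
*fu* — last vowel /u/ (a high vowel) → -u → *fuu*.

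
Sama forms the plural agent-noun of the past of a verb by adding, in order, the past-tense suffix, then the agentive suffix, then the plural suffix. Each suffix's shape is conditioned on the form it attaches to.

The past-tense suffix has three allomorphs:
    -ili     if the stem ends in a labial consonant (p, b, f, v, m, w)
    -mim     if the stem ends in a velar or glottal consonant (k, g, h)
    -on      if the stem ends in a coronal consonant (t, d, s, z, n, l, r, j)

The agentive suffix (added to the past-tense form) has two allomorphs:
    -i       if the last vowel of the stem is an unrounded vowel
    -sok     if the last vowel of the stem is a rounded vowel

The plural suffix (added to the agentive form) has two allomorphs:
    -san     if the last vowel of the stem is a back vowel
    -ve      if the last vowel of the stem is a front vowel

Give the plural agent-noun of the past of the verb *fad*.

fadonsoksan

Since the final consonant of *fad* is /d/ (coronal), it takes -on, giving *fadon*.
The past-tense form *fadon* — last vowel /o/ (a rounded vowel) → -sok → *fadonsok*.
The last vowel of the agentive form *fadonsok* is /o/, which is a back vowel, so the plural suffix is -san, giving *fadonsoksan*.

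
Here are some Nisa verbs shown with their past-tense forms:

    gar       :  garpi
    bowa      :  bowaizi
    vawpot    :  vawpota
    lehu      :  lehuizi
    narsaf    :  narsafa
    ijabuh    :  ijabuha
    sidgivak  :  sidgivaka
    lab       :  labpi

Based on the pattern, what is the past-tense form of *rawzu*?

Looking at the final sound of each stem: -a when the stem ends in a voiceless consonant (*vawpot*, *narsaf*, *ijabuh*, *sidgivak*); -pi when the stem ends in a voiced consonant (*gar*, *lab*); -izi when the stem ends in a vowel (*bowa*, *lehu*).
Since the final sound of *rawzu* is /u/ (a vowel), it takes -izi, giving *rawzuizi*.

rawzuizi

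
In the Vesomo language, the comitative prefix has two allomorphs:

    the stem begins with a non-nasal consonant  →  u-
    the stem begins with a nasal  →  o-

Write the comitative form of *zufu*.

uzufu

Since the first consonant of *zufu* is /z/ (non-nasal), it takes u-, giving *uzufu*.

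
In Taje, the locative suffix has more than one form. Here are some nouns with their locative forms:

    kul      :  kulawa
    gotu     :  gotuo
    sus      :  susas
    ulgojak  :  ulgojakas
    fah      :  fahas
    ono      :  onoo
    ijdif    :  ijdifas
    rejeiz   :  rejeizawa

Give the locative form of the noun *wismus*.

The alternation tracks the final sound of the stem — -as when the stem ends in a voiceless consonant (*sus*, *ulgojak*, *fah*, *ijdif*); -awa when the stem ends in a voiced consonant (*kul*, *rejeiz*); -o when the stem ends in a vowel (*gotu*, *ono*).
*wismus*: final sound = /s/, a voiceless consonant → -as → *wismusas*.

wismusas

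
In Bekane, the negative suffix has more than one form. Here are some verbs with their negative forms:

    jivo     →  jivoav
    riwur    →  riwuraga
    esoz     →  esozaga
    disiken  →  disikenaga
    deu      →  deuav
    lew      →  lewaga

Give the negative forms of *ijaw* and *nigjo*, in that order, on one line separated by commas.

Looking at the final sound of each stem: -aga when the stem ends in a consonant (*riwur*, *esoz*, *disiken*, *lew*); -av when the stem ends in a vowel (*jivo*, *deu*).
*ijaw*: final sound = /w/, a consonant → -aga → *ijawaga*.
*nigjo*: final sound = /o/, a vowel → -av → *nigjoav*.

ijawaga, nigjoav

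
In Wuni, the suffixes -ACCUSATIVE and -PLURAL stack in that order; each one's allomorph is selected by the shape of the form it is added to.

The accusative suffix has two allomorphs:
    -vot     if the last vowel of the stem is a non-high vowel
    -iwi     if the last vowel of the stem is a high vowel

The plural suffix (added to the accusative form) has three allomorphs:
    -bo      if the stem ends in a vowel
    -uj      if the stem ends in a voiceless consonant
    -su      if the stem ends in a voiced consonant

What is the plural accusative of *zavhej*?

zavhejvotuj

*zavhej* — last vowel /e/ (a non-high vowel) → -vot → *zavhejvot*.
Since the final sound of the accusative form *zavhejvot* is /t/ (a voiceless consonant), it takes -uj, giving *zavhejvotuj*.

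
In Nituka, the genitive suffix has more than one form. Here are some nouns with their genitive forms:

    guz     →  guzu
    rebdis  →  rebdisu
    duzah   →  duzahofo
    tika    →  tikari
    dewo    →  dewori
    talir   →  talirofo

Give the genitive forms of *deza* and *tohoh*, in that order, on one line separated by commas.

dezari, tohohofo

The pattern is sibilance of the final sound: -u when the stem ends in a sibilant (*guz*, *rebdis*); -ofo when the stem ends in a non-sibilant consonant (*duzah*, *talir*); -ri when the stem ends in a vowel (*tika*, *dewo*).
*deza* — final sound /a/ (a vowel) → -ri → *dezari*.
The final sound of *tohoh* is /h/, which is a non-sibilant consonant, so the suffix is -ofo, giving *tohohofo*.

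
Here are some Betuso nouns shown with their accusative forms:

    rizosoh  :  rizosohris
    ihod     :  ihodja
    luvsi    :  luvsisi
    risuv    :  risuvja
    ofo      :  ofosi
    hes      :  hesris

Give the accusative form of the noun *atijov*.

atijovja

Looking at the final sound of each stem: -ris when the stem ends in a voiceless consonant (*rizosoh*, *hes*); -ja when the stem ends in a voiced consonant (*ihod*, *risuv*); -si when the stem ends in a vowel (*luvsi*, *ofo*).
Since the final sound of *atijov* is /v/ (a voiced consonant), it takes -ja, giving *atijovja*.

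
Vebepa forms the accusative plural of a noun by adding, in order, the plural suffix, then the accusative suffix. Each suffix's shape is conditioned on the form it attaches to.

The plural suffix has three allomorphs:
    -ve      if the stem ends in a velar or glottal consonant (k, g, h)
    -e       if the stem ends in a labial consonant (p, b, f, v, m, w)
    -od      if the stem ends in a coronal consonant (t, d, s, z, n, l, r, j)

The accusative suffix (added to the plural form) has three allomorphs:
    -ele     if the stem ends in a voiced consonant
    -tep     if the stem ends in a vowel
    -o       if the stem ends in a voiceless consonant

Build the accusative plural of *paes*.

paesodele

Since the final consonant of *paes* is /s/ (coronal), it takes -od, giving *paesod*.
The plural form *paesod* — final sound /d/ (a voiced consonant) → -ele → *paesodele*.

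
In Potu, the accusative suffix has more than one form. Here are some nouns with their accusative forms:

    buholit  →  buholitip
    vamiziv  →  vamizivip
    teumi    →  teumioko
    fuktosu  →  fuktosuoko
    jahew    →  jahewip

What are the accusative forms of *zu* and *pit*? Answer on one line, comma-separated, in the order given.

Looking at the final sound of each stem: -ip when the stem ends in a consonant (*buholit*, *vamiziv*, *jahew*); -oko when the stem ends in a vowel (*teumi*, *fuktosu*).
*zu*: final sound = /u/, a vowel → -oko → *zuoko*.
*pit* — final sound /t/ (a consonant) → -ip → *pitip*.

zuoko, pitip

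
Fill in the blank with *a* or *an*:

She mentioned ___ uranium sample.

The indefinite article is chosen by the initial *sound* of the following word, not its spelling.
*uranium* begins with the sound /jʊ/ (u pronounced /jʊ/) — a consonant sound.
So the article is *a*: She mentioned a uranium sample.

a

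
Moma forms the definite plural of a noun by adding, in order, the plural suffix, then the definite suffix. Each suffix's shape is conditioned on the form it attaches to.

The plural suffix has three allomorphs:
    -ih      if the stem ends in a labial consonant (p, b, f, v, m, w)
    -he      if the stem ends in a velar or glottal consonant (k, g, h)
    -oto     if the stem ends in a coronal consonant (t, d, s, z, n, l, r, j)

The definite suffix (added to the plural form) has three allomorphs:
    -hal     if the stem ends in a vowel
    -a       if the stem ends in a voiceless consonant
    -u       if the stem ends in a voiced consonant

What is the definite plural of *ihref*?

ihrefiha

*ihref*: final consonant = /f/, labial → -ih → *ihrefih*.
The plural form *ihrefih*: final sound = /h/, a voiceless consonant → -a → *ihrefiha*.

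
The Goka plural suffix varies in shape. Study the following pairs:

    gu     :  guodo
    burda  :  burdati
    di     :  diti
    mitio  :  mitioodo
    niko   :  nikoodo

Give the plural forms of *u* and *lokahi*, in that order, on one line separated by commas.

Looking at the last vowel of each stem: -odo when the last vowel of the stem is a rounded vowel (*gu*, *mitio*, *niko*); -ti when the last vowel of the stem is an unrounded vowel (*burda*, *di*).
Since the last vowel of *u* is /u/ (a rounded vowel), it takes -odo, giving *uodo*.
The last vowel of *lokahi* is /i/, which is an unrounded vowel, so the suffix is -ti, giving *lokahiti*.

uodo, lokahiti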